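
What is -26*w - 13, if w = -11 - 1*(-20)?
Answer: -247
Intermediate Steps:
w = 9 (w = -11 + 20 = 9)
-26*w - 13 = -26*9 - 13 = -234 - 13 = -247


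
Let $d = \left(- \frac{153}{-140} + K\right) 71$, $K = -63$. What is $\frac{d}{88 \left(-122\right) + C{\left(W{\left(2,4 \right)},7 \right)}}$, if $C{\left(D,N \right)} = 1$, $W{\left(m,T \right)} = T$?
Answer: $\frac{615357}{1502900} \approx 0.40945$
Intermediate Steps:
$d = - \frac{615357}{140}$ ($d = \left(- \frac{153}{-140} - 63\right) 71 = \left(\left(-153\right) \left(- \frac{1}{140}\right) - 63\right) 71 = \left(\frac{153}{140} - 63\right) 71 = \left(- \frac{8667}{140}\right) 71 = - \frac{615357}{140} \approx -4395.4$)
$\frac{d}{88 \left(-122\right) + C{\left(W{\left(2,4 \right)},7 \right)}} = - \frac{615357}{140 \left(88 \left(-122\right) + 1\right)} = - \frac{615357}{140 \left(-10736 + 1\right)} = - \frac{615357}{140 \left(-10735\right)} = \left(- \frac{615357}{140}\right) \left(- \frac{1}{10735}\right) = \frac{615357}{1502900}$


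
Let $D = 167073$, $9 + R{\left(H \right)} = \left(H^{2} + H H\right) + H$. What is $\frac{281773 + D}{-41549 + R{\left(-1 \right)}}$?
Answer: $- \frac{448846}{41557} \approx -10.801$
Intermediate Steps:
$R{\left(H \right)} = -9 + H + 2 H^{2}$ ($R{\left(H \right)} = -9 + \left(\left(H^{2} + H H\right) + H\right) = -9 + \left(\left(H^{2} + H^{2}\right) + H\right) = -9 + \left(2 H^{2} + H\right) = -9 + \left(H + 2 H^{2}\right) = -9 + H + 2 H^{2}$)
$\frac{281773 + D}{-41549 + R{\left(-1 \right)}} = \frac{281773 + 167073}{-41549 - \left(10 - 2\right)} = \frac{448846}{-41549 - 8} = \frac{448846}{-41557} = 448846 \left(- \frac{1}{41557}\right) = - \frac{448846}{41557}$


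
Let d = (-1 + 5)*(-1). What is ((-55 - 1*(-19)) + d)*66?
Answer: -2640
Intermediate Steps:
d = -4 (d = 4*(-1) = -4)
((-55 - 1*(-19)) + d)*66 = ((-55 - 1*(-19)) - 4)*66 = ((-55 + 19) - 4)*66 = (-36 - 4)*66 = -40*66 = -2640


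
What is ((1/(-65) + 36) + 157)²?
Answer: 157351936/4225 ≈ 37243.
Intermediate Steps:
((1/(-65) + 36) + 157)² = ((-1/65 + 36) + 157)² = (2339/65 + 157)² = (12544/65)² = 157351936/4225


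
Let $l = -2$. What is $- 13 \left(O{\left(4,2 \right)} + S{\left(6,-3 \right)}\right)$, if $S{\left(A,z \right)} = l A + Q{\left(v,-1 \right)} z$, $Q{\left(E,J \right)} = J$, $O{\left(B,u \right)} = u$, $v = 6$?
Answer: $91$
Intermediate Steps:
$S{\left(A,z \right)} = - z - 2 A$ ($S{\left(A,z \right)} = - 2 A - z = - z - 2 A$)
$- 13 \left(O{\left(4,2 \right)} + S{\left(6,-3 \right)}\right) = - 13 \left(2 - 9\right) = \left(-13\right) \left(-7\right) = 91$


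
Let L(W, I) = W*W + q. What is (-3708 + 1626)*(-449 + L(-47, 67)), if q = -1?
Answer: -3662238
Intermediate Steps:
L(W, I) = -1 + W**2 (L(W, I) = W*W - 1 = W**2 - 1 = -1 + W**2)
(-3708 + 1626)*(-449 + L(-47, 67)) = (-3708 + 1626)*(-449 + (-1 + (-47)**2)) = -2082*(-449 + (-1 + 2209)) = -2082*(-449 + 2208) = -2082*1759 = -3662238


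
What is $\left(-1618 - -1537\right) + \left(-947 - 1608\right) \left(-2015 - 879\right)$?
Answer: $7394089$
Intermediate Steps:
$\left(-1618 - -1537\right) + \left(-947 - 1608\right) \left(-2015 - 879\right) = \left(-1618 + 1537\right) - -7394170 = -81 + 7394170 = 7394089$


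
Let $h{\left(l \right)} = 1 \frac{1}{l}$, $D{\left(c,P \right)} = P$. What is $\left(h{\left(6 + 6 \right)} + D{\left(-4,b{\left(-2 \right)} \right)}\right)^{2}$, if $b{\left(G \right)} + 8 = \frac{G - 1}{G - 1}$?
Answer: $\frac{6889}{144} \approx 47.84$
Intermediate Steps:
$b{\left(G \right)} = -7$ ($b{\left(G \right)} = -8 + \frac{G - 1}{G - 1} = -8 + \frac{-1 + G}{-1 + G} = -8 + 1 = -7$)
$h{\left(l \right)} = \frac{1}{l}$
$\left(h{\left(6 + 6 \right)} + D{\left(-4,b{\left(-2 \right)} \right)}\right)^{2} = \left(\frac{1}{6 + 6} - 7\right)^{2} = \left(\frac{1}{12} - 7\right)^{2} = \left(- \frac{83}{12}\right)^{2} = \frac{6889}{144}$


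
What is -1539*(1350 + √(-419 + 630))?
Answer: -2077650 - 1539*√211 ≈ -2.1000e+6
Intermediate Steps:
-1539*(1350 + √(-419 + 630)) = -1539*(1350 + √211) = -2077650 - 1539*√211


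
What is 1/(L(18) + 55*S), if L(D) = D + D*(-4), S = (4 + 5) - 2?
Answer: 1/331 ≈ 0.0030211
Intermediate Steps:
S = 7 (S = 9 - 2 = 7)
L(D) = -3*D (L(D) = D - 4*D = -3*D)
1/(L(18) + 55*S) = 1/(-3*18 + 55*7) = 1/(-54 + 385) = 1/331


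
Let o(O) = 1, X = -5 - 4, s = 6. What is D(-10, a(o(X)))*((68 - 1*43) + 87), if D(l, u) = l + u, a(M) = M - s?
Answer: -1680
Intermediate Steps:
X = -9
a(M) = -6 + M (a(M) = M - 1*6 = M - 6 = -6 + M)
D(-10, a(o(X)))*((68 - 1*43) + 87) = (-10 + (-6 + 1))*((68 - 1*43) + 87) = (-10 - 5)*((68 - 43) + 87) = -15*(25 + 87) = -15*112 = -1680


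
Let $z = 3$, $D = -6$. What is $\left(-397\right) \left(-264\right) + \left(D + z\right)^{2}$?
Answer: $104817$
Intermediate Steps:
$\left(-397\right) \left(-264\right) + \left(D + z\right)^{2} = \left(-397\right) \left(-264\right) + \left(-6 + 3\right)^{2} = 104808 + \left(-3\right)^{2} = 104808 + 9 = 104817$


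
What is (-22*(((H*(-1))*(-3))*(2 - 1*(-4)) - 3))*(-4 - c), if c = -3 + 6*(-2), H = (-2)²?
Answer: -16698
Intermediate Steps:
H = 4
c = -15 (c = -3 - 12 = -15)
(-22*(((H*(-1))*(-3))*(2 - 1*(-4)) - 3))*(-4 - c) = (-22*(((4*(-1))*(-3))*(2 - 1*(-4)) - 3))*(-4 - 1*(-15)) = (-22*((-4*(-3))*(2 + 4) - 3))*(-4 + 15) = -22*(12*6 - 3)*11 = -22*(72 - 3)*11 = -22*69*11 = -1518*11 = -16698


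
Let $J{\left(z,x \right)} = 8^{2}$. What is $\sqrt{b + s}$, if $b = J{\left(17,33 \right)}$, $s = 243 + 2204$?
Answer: $9 \sqrt{31} \approx 50.11$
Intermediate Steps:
$s = 2447$
$J{\left(z,x \right)} = 64$
$b = 64$
$\sqrt{b + s} = \sqrt{64 + 2447} = \sqrt{2511} = 9 \sqrt{31}$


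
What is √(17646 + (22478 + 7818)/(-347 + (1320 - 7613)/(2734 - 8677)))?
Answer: 3*√2629558161795/36713 ≈ 132.51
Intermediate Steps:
√(17646 + (22478 + 7818)/(-347 + (1320 - 7613)/(2734 - 8677))) = √(17646 + 30296/(-347 - 6293/(-5943))) = √(17646 + 30296/(-347 - 6293*(-1/5943))) = √(17646 + 30296/(-347 + 899/849)) = √(17646 + 30296/(-293704/849)) = √(17646 + 30296*(-849/293704)) = √(17646 - 3215163/36713) = √(644622435/36713) = 3*√2629558161795/36713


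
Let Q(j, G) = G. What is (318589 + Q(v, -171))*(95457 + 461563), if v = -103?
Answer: 177365194360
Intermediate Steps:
(318589 + Q(v, -171))*(95457 + 461563) = (318589 - 171)*(95457 + 461563) = 318418*557020 = 177365194360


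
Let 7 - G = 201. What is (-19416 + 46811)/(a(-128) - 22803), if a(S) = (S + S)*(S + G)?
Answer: 27395/59629 ≈ 0.45942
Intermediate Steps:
G = -194 (G = 7 - 1*201 = 7 - 201 = -194)
a(S) = 2*S*(-194 + S) (a(S) = (S + S)*(S - 194) = (2*S)*(-194 + S) = 2*S*(-194 + S))
(-19416 + 46811)/(a(-128) - 22803) = (-19416 + 46811)/(2*(-128)*(-194 - 128) - 22803) = 27395/(2*(-128)*(-322) - 22803) = 27395/(82432 - 22803) = 27395/59629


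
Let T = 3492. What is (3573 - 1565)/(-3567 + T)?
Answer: -2008/75 ≈ -26.773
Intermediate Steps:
(3573 - 1565)/(-3567 + T) = (3573 - 1565)/(-3567 + 3492) = 2008/(-75) = 2008*(-1/75) = -2008/75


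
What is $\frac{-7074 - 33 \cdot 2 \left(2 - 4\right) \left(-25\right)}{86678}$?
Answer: $- \frac{273}{2281} \approx -0.11968$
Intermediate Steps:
$\frac{-7074 - 33 \cdot 2 \left(2 - 4\right) \left(-25\right)}{86678} = \left(-7074 - 33 \cdot 2 \left(-2\right) \left(-25\right)\right) \frac{1}{86678} = \left(-7074 - 33 \left(-4\right) \left(-25\right)\right) \frac{1}{86678} = \left(-7074 - \left(-132\right) \left(-25\right)\right) \frac{1}{86678} = \left(-7074 - 3300\right) \frac{1}{86678} = \left(-10374\right) \frac{1}{86678} = - \frac{273}{2281}$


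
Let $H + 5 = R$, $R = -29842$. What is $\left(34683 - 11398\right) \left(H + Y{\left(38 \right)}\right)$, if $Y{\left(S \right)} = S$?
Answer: $-694102565$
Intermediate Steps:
$H = -29847$ ($H = -5 - 29842 = -29847$)
$\left(34683 - 11398\right) \left(H + Y{\left(38 \right)}\right) = \left(34683 - 11398\right) \left(-29847 + 38\right) = 23285 \left(-29809\right) = -694102565$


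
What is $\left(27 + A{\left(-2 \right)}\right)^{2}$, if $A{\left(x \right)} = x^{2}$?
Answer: $961$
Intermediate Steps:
$\left(27 + A{\left(-2 \right)}\right)^{2} = \left(27 + \left(-2\right)^{2}\right)^{2} = \left(27 + 4\right)^{2} = 31^{2} = 961$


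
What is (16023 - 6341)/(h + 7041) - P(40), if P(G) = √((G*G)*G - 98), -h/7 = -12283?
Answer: 4841/46511 - √63902 ≈ -252.68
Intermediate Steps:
h = 85981 (h = -7*(-12283) = 85981)
P(G) = √(-98 + G³) (P(G) = √(G²*G - 98) = √(G³ - 98) = √(-98 + G³))
(16023 - 6341)/(h + 7041) - P(40) = (16023 - 6341)/(85981 + 7041) - √(-98 + 40³) = 9682/93022 - √(-98 + 64000) = 9682*(1/93022) - √63902 = 4841/46511 - √63902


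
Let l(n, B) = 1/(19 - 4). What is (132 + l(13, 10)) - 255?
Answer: -1844/15 ≈ -122.93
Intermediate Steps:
l(n, B) = 1/15
(132 + l(13, 10)) - 255 = (132 + 1/15) - 255 = 1981/15 - 255 = -1844/15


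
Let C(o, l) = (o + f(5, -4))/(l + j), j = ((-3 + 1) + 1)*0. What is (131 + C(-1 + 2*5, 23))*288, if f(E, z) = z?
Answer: 869184/23 ≈ 37791.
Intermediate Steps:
j = 0 (j = (-2 + 1)*0 = -1*0 = 0)
C(o, l) = (-4 + o)/l (C(o, l) = (o - 4)/(l + 0) = (-4 + o)/l)
(131 + C(-1 + 2*5, 23))*288 = (131 + (-4 + (-1 + 2*5))/23)*288 = (131 + (-4 + (-1 + 10))/23)*288 = (131 + (-4 + 9)/23)*288 = (131 + (1/23)*5)*288 = (131 + 5/23)*288 = (3018/23)*288 = 869184/23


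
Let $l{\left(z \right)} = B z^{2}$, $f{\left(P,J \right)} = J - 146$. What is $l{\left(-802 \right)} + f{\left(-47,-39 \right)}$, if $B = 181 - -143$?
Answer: $208397911$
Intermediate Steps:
$f{\left(P,J \right)} = -146 + J$
$B = 324$ ($B = 181 + 143 = 324$)
$l{\left(z \right)} = 324 z^{2}$
$l{\left(-802 \right)} + f{\left(-47,-39 \right)} = 324 \left(-802\right)^{2} - 185 = 324 \cdot 643204 - 185 = 208398096 - 185 = 208397911$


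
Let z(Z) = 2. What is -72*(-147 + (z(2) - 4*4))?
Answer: 11592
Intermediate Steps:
-72*(-147 + (z(2) - 4*4)) = -72*(-147 + (2 - 4*4)) = -72*(-147 + (2 - 16)) = -72*(-147 - 14) = -72*(-161) = 11592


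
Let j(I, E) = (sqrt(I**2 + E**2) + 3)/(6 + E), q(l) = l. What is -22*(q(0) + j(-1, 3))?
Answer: -22/3 - 22*sqrt(10)/9 ≈ -15.063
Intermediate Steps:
j(I, E) = (3 + sqrt(E**2 + I**2))/(6 + E) (j(I, E) = (sqrt(E**2 + I**2) + 3)/(6 + E) = (3 + sqrt(E**2 + I**2))/(6 + E))
-22*(q(0) + j(-1, 3)) = -22*(0 + (3 + sqrt(3**2 + (-1)**2))/(6 + 3)) = -22*(0 + (3 + sqrt(9 + 1))/9) = -22*(0 + (3 + sqrt(10))/9) = -22*(0 + (1/3 + sqrt(10)/9)) = -22*(1/3 + sqrt(10)/9) = -22/3 - 22*sqrt(10)/9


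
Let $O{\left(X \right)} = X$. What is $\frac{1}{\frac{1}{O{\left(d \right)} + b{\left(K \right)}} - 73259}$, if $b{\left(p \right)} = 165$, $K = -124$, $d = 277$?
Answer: $- \frac{442}{32380477} \approx -1.365 \cdot 10^{-5}$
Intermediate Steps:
$\frac{1}{\frac{1}{O{\left(d \right)} + b{\left(K \right)}} - 73259} = \frac{1}{\frac{1}{277 + 165} - 73259} = \frac{1}{\frac{1}{442} - 73259} = \frac{1}{- \frac{32380477}{442}} = - \frac{442}{32380477}$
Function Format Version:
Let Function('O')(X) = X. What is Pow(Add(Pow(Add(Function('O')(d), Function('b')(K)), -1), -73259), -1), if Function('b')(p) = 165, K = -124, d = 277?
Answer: Rational(-442, 32380477) ≈ -1.3650e-5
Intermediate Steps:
Pow(Add(Pow(Add(Function('O')(d), Function('b')(K)), -1), -73259), -1) = Pow(Add(Pow(Add(277, 165), -1), -73259), -1) = Pow(Add(Pow(442, -1), -73259), -1) = Pow(Add(Rational(1, 442), -73259), -1) = Pow(Rational(-32380477, 442), -1) = Rational(-442, 32380477)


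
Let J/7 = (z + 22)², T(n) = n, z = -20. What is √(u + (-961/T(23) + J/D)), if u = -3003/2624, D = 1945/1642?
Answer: I*√4152907403259955/14673080 ≈ 4.3919*I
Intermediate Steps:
D = 1945/1642 (D = 1945*(1/1642) = 1945/1642 ≈ 1.1845)
J = 28 (J = 7*(-20 + 22)² = 7*2² = 7*4 = 28)
u = -3003/2624 (u = -3003*1/2624 = -3003/2624 ≈ -1.1444)
√(u + (-961/T(23) + J/D)) = √(-3003/2624 + (-961/23 + 28/(1945/1642))) = √(-3003/2624 + (-961*1/23 + 28*(1642/1945))) = √(-3003/2624 + (-961/23 + 45976/1945)) = √(-3003/2624 - 811697/44735) = √(-2264232133/117384640) = I*√4152907403259955/14673080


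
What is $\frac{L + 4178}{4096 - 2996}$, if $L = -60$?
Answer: $\frac{2059}{550} \approx 3.7436$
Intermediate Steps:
$\frac{L + 4178}{4096 - 2996} = \frac{-60 + 4178}{4096 - 2996} = \frac{4118}{1100} = 4118 \cdot \frac{1}{1100} = \frac{2059}{550}$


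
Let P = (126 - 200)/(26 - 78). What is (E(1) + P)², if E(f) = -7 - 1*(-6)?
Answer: 121/676 ≈ 0.17899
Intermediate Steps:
P = 37/26 (P = -74/(-52) = -74*(-1/52) = 37/26 ≈ 1.4231)
E(f) = -1 (E(f) = -7 + 6 = -1)
(E(1) + P)² = (-1 + 37/26)² = (11/26)² = 121/676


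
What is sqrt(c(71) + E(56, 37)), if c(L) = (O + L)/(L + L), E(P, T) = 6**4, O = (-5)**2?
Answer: 4*sqrt(408534)/71 ≈ 36.009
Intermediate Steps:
O = 25
E(P, T) = 1296
c(L) = (25 + L)/(2*L) (c(L) = (25 + L)/(L + L) = (25 + L)/((2*L)) = (25 + L)*(1/(2*L)) = (25 + L)/(2*L))
sqrt(c(71) + E(56, 37)) = sqrt((1/2)*(25 + 71)/71 + 1296) = sqrt((1/2)*(1/71)*96 + 1296) = sqrt(48/71 + 1296) = sqrt(92064/71) = 4*sqrt(408534)/71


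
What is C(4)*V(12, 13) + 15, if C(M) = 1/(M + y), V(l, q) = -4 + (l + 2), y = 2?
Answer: 50/3 ≈ 16.667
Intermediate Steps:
V(l, q) = -2 + l (V(l, q) = -4 + (2 + l) = -2 + l)
C(M) = 1/(2 + M) (C(M) = 1/(M + 2) = 1/(2 + M))
C(4)*V(12, 13) + 15 = (-2 + 12)/(2 + 4) + 15 = 10/6 + 15 = (1/6)*10 + 15 = 5/3 + 15 = 50/3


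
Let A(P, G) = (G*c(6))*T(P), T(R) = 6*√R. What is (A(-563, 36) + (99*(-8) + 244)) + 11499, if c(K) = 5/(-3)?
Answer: 10951 - 360*I*√563 ≈ 10951.0 - 8541.9*I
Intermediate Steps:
c(K) = -5/3 (c(K) = 5*(-⅓) = -5/3)
A(P, G) = -10*G*√P (A(P, G) = (G*(-5/3))*(6*√P) = (-5*G/3)*(6*√P) = -10*G*√P)
(A(-563, 36) + (99*(-8) + 244)) + 11499 = (-10*36*√(-563) + (99*(-8) + 244)) + 11499 = (-10*36*I*√563 + (-792 + 244)) + 11499 = (-360*I*√563 - 548) + 11499 = (-548 - 360*I*√563) + 11499 = 10951 - 360*I*√563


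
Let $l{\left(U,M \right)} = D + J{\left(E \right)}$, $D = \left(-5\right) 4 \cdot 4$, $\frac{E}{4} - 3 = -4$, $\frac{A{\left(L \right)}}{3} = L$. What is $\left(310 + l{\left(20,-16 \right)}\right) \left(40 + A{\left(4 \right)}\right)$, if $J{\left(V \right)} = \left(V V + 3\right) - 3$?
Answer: $12792$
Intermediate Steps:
$A{\left(L \right)} = 3 L$
$E = -4$ ($E = 12 + 4 \left(-4\right) = 12 - 16 = -4$)
$J{\left(V \right)} = V^{2}$ ($J{\left(V \right)} = \left(V^{2} + 3\right) - 3 = \left(3 + V^{2}\right) - 3 = V^{2}$)
$D = -80$ ($D = \left(-20\right) 4 = -80$)
$l{\left(U,M \right)} = -64$ ($l{\left(U,M \right)} = -80 + \left(-4\right)^{2} = -80 + 16 = -64$)
$\left(310 + l{\left(20,-16 \right)}\right) \left(40 + A{\left(4 \right)}\right) = \left(310 - 64\right) \left(40 + 3 \cdot 4\right) = 246 \left(40 + 12\right) = 246 \cdot 52 = 12792$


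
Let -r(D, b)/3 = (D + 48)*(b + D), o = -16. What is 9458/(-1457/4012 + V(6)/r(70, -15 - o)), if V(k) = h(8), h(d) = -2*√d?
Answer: -2508297196090968/96311499289 - 1099205128128*√2/96311499289 ≈ -26060.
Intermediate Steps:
r(D, b) = -3*(48 + D)*(D + b) (r(D, b) = -3*(D + 48)*(b + D) = -3*(48 + D)*(D + b))
V(k) = -4*√2
9458/(-1457/4012 + V(6)/r(70, -15 - o)) = 9458/(-1457/4012 + (-4*√2)/(-144*70 - 144*(-15 - 1*(-16)) - 3*70² - 3*70*(-15 - 1*(-16)))) = 9458/(-1457*1/4012 + (-4*√2)/(-10080 - 144*(-15 + 16) - 3*4900 - 3*70*(-15 + 16))) = 9458/(-1457/4012 + (-4*√2)/(-10080 - 144*1 - 14700 - 3*70*1)) = 9458/(-1457/4012 + (-4*√2)/(-10080 - 144 - 14700 - 210)) = 9458/(-1457/4012 - 4*√2/(-25134)) = 9458/(-1457/4012 - 4*√2*(-1/25134)) = 9458/(-1457/4012 + 2*√2/12567)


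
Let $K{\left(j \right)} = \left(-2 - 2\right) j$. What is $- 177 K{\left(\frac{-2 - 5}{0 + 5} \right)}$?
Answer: $- \frac{4956}{5} \approx -991.2$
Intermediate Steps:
$K{\left(j \right)} = - 4 j$
$- 177 K{\left(\frac{-2 - 5}{0 + 5} \right)} = - 177 \left(- 4 \frac{-2 - 5}{0 + 5}\right) = - 177 \left(- 4 \left(- \frac{7}{5}\right)\right) = - 177 \left(- 4 \left(\left(-7\right) \frac{1}{5}\right)\right) = - 177 \left(\left(-4\right) \left(- \frac{7}{5}\right)\right) = \left(-177\right) \frac{28}{5} = - \frac{4956}{5}$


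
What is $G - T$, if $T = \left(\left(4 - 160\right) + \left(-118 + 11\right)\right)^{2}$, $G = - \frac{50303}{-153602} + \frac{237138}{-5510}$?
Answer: $- \frac{29288562363963}{423173510} \approx -69212.0$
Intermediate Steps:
$G = - \frac{18073850773}{423173510}$ ($G = \left(-50303\right) \left(- \frac{1}{153602}\right) + 237138 \left(- \frac{1}{5510}\right) = \frac{50303}{153602} - \frac{118569}{2755} = - \frac{18073850773}{423173510} \approx -42.71$)
$T = 69169$ ($T = \left(-156 - 107\right)^{2} = \left(-263\right)^{2} = 69169$)
$G - T = - \frac{18073850773}{423173510} - 69169 = - \frac{29288562363963}{423173510}$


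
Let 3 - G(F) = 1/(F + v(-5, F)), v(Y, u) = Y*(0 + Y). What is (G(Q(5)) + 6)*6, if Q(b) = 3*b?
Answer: 1077/20 ≈ 53.850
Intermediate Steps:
v(Y, u) = Y² (v(Y, u) = Y*Y = Y²)
G(F) = 3 - 1/(25 + F) (G(F) = 3 - 1/(F + (-5)²) = 3 - 1/(F + 25) = 3 - 1/(25 + F))
(G(Q(5)) + 6)*6 = ((74 + 3*(3*5))/(25 + 3*5) + 6)*6 = ((74 + 3*15)/(25 + 15) + 6)*6 = ((74 + 45)/40 + 6)*6 = ((1/40)*119 + 6)*6 = (119/40 + 6)*6 = (359/40)*6 = 1077/20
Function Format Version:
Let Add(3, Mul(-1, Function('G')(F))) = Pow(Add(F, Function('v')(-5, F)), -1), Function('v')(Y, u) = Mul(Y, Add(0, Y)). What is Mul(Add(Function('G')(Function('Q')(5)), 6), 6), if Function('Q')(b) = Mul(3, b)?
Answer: Rational(1077, 20) ≈ 53.850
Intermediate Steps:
Function('v')(Y, u) = Pow(Y, 2) (Function('v')(Y, u) = Mul(Y, Y) = Pow(Y, 2))
Function('G')(F) = Add(3, Mul(-1, Pow(Add(25, F), -1))) (Function('G')(F) = Add(3, Mul(-1, Pow(Add(F, Pow(-5, 2)), -1))) = Add(3, Mul(-1, Pow(Add(F, 25), -1))) = Add(3, Mul(-1, Pow(Add(25, F), -1))))
Mul(Add(Function('G')(Function('Q')(5)), 6), 6) = Mul(Add(Mul(Pow(Add(25, Mul(3, 5)), -1), Add(74, Mul(3, Mul(3, 5)))), 6), 6) = Mul(Add(Mul(Pow(Add(25, 15), -1), Add(74, Mul(3, 15))), 6), 6) = Mul(Add(Mul(Pow(40, -1), Add(74, 45)), 6), 6) = Mul(Add(Mul(Rational(1, 40), 119), 6), 6) = Mul(Add(Rational(119, 40), 6), 6) = Mul(Rational(359, 40), 6) = Rational(1077, 20)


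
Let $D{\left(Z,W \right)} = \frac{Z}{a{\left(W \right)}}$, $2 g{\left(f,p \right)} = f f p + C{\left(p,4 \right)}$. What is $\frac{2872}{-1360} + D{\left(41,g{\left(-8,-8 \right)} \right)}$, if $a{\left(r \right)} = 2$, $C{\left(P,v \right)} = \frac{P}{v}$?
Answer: $\frac{1563}{85} \approx 18.388$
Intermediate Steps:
$g{\left(f,p \right)} = \frac{p}{8} + \frac{p f^{2}}{2}$ ($g{\left(f,p \right)} = \frac{f f p + \frac{p}{4}}{2} = \frac{f^{2} p + p \frac{1}{4}}{2} = \frac{p f^{2} + \frac{p}{4}}{2} = \frac{\frac{p}{4} + p f^{2}}{2} = \frac{p}{8} + \frac{p f^{2}}{2}$)
$D{\left(Z,W \right)} = \frac{Z}{2}$
$\frac{2872}{-1360} + D{\left(41,g{\left(-8,-8 \right)} \right)} = \frac{2872}{-1360} + \frac{1}{2} \cdot 41 = 2872 \left(- \frac{1}{1360}\right) + \frac{41}{2} = - \frac{359}{170} + \frac{41}{2} = \frac{1563}{85}$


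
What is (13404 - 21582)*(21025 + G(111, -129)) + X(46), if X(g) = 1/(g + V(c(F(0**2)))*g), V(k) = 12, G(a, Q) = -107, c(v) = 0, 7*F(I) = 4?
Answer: -102298307591/598 ≈ -1.7107e+8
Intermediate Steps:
F(I) = 4/7 (F(I) = (1/7)*4 = 4/7)
X(g) = 1/(13*g) (X(g) = 1/(g + 12*g) = 1/(13*g))
(13404 - 21582)*(21025 + G(111, -129)) + X(46) = (13404 - 21582)*(21025 - 107) + (1/13)/46 = -8178*20918 + (1/13)*(1/46) = -171067404 + 1/598 = -102298307591/598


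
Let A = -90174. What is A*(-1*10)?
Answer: 901740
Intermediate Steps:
A*(-1*10) = -(-90174)*10 = -90174*(-10) = 901740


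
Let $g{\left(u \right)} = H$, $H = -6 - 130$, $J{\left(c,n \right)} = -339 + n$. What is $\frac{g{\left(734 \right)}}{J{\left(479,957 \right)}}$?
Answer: $- \frac{68}{309} \approx -0.22006$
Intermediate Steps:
$H = -136$ ($H = -6 - 130 = -136$)
$g{\left(u \right)} = -136$
$\frac{g{\left(734 \right)}}{J{\left(479,957 \right)}} = - \frac{136}{-339 + 957} = - \frac{136}{618} = \left(-136\right) \frac{1}{618} = - \frac{68}{309}$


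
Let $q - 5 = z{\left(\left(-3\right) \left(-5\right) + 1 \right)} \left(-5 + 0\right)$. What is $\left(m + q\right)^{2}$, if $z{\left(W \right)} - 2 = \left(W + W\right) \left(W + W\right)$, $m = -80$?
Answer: $27092025$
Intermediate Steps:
$z{\left(W \right)} = 2 + 4 W^{2}$ ($z{\left(W \right)} = 2 + \left(W + W\right) \left(W + W\right) = 2 + 2 W 2 W = 2 + 4 W^{2}$)
$q = -5125$ ($q = 5 + \left(2 + 4 \left(\left(-3\right) \left(-5\right) + 1\right)^{2}\right) \left(-5 + 0\right) = 5 + \left(2 + 4 \left(15 + 1\right)^{2}\right) \left(-5\right) = 5 + \left(2 + 4 \cdot 16^{2}\right) \left(-5\right) = 5 + \left(2 + 4 \cdot 256\right) \left(-5\right) = 5 + \left(2 + 1024\right) \left(-5\right) = 5 + 1026 \left(-5\right) = 5 - 5130 = -5125$)
$\left(m + q\right)^{2} = \left(-80 - 5125\right)^{2} = \left(-5205\right)^{2} = 27092025$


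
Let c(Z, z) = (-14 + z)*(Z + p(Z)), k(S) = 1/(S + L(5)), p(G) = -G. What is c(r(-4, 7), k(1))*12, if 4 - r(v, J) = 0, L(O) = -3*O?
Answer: 0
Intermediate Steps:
r(v, J) = 4 (r(v, J) = 4 - 1*0 = 4 + 0 = 4)
k(S) = 1/(-15 + S) (k(S) = 1/(S - 3*5) = 1/(S - 15) = 1/(-15 + S))
c(Z, z) = 0 (c(Z, z) = (-14 + z)*(Z - Z) = (-14 + z)*0 = 0)
c(r(-4, 7), k(1))*12 = 0*12 = 0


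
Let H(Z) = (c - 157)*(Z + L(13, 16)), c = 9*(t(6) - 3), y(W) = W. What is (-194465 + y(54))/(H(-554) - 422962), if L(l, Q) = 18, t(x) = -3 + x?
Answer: 194411/338810 ≈ 0.57380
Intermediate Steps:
c = 0 (c = 9*((-3 + 6) - 3) = 9*(3 - 3) = 9*0 = 0)
H(Z) = -2826 - 157*Z (H(Z) = (0 - 157)*(Z + 18) = -157*(18 + Z) = -2826 - 157*Z)
(-194465 + y(54))/(H(-554) - 422962) = (-194465 + 54)/((-2826 - 157*(-554)) - 422962) = -194411/((-2826 + 86978) - 422962) = -194411/(84152 - 422962) = -194411/(-338810) = -194411*(-1/338810) = 194411/338810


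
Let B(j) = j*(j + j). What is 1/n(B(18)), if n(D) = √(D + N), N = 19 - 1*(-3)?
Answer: √670/670 ≈ 0.038633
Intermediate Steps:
N = 22 (N = 19 + 3 = 22)
B(j) = 2*j² (B(j) = j*(2*j) = 2*j²)
n(D) = √(22 + D) (n(D) = √(D + 22) = √(22 + D))
1/n(B(18)) = 1/(√(22 + 2*18²)) = 1/(√(22 + 2*324)) = 1/(√(22 + 648)) = 1/(√670) = √670/670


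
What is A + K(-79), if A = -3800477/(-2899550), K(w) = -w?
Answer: 232864927/2899550 ≈ 80.311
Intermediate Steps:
A = 3800477/2899550 (A = -3800477*(-1)/2899550 = -1*(-3800477/2899550) = 3800477/2899550 ≈ 1.3107)
A + K(-79) = 3800477/2899550 - 1*(-79) = 3800477/2899550 + 79 = 232864927/2899550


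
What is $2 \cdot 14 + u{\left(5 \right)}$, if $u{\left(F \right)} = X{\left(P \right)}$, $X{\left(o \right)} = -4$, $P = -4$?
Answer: $24$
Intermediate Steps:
$u{\left(F \right)} = -4$
$2 \cdot 14 + u{\left(5 \right)} = 2 \cdot 14 - 4 = 28 - 4 = 24$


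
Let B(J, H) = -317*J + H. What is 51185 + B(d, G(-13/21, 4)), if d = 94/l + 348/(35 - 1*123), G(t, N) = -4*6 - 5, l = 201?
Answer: 231099655/4422 ≈ 52261.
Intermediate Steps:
G(t, N) = -29 (G(t, N) = -24 - 5 = -29)
d = -15419/4422 (d = 94/201 + 348/(35 - 1*123) = 94*(1/201) + 348/(35 - 123) = 94/201 + 348/(-88) = 94/201 + 348*(-1/88) = 94/201 - 87/22 = -15419/4422 ≈ -3.4869)
B(J, H) = H - 317*J
51185 + B(d, G(-13/21, 4)) = 51185 + (-29 - 317*(-15419/4422)) = 51185 + (-29 + 4887823/4422) = 51185 + 4759585/4422 = 231099655/4422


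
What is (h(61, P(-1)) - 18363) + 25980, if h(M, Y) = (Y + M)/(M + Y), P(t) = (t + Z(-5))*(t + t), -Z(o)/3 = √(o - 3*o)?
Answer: 7618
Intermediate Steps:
Z(o) = -3*√2*√(-o) (Z(o) = -3*√(o - 3*o) = -3*√2*√(-o))
P(t) = 2*t*(t - 3*√10) (P(t) = (t - 3*√2*√(-1*(-5)))*(t + t) = (t - 3*√2*√5)*(2*t) = (t - 3*√10)*(2*t) = 2*t*(t - 3*√10))
h(M, Y) = 1 (h(M, Y) = (M + Y)/(M + Y) = 1)
(h(61, P(-1)) - 18363) + 25980 = (1 - 18363) + 25980 = -18362 + 25980 = 7618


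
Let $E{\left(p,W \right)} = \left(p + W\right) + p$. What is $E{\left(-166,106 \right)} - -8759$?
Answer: $8533$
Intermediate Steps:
$E{\left(p,W \right)} = W + 2 p$ ($E{\left(p,W \right)} = \left(W + p\right) + p = W + 2 p$)
$E{\left(-166,106 \right)} - -8759 = \left(106 + 2 \left(-166\right)\right) - -8759 = \left(106 - 332\right) + 8759 = -226 + 8759 = 8533$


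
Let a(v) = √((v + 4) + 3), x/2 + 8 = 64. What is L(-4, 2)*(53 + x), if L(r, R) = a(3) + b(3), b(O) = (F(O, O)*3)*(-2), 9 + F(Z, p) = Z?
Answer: 5940 + 165*√10 ≈ 6461.8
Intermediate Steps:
F(Z, p) = -9 + Z
b(O) = 54 - 6*O (b(O) = ((-9 + O)*3)*(-2) = (-27 + 3*O)*(-2) = 54 - 6*O)
x = 112 (x = -16 + 2*64 = -16 + 128 = 112)
a(v) = √(7 + v) (a(v) = √((4 + v) + 3) = √(7 + v))
L(r, R) = 36 + √10 (L(r, R) = √(7 + 3) + (54 - 6*3) = √10 + (54 - 18) = √10 + 36 = 36 + √10)
L(-4, 2)*(53 + x) = (36 + √10)*(53 + 112) = (36 + √10)*165 = 5940 + 165*√10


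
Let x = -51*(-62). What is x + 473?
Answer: 3635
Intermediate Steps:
x = 3162
x + 473 = 3162 + 473 = 3635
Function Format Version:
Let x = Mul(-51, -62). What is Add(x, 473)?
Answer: 3635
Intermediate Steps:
x = 3162
Add(x, 473) = Add(3162, 473) = 3635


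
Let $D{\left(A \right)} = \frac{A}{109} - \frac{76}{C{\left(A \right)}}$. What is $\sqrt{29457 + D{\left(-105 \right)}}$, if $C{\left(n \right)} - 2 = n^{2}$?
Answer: $\frac{4 \sqrt{2659634592583786}}{1201943} \approx 171.63$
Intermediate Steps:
$C{\left(n \right)} = 2 + n^{2}$
$D{\left(A \right)} = - \frac{76}{2 + A^{2}} + \frac{A}{109}$ ($D{\left(A \right)} = \frac{A}{109} - \frac{76}{2 + A^{2}} = - \frac{76}{2 + A^{2}} + \frac{A}{109}$)
$\sqrt{29457 + D{\left(-105 \right)}} = \sqrt{29457 + \frac{-8284 - 105 \left(2 + \left(-105\right)^{2}\right)}{109 \left(2 + \left(-105\right)^{2}\right)}} = \sqrt{29457 + \frac{-8284 - 105 \left(2 + 11025\right)}{109 \left(2 + 11025\right)}} = \sqrt{29457 + \frac{-8284 - 1157835}{109 \cdot 11027}} = \sqrt{29457 + \frac{1}{109} \cdot \frac{1}{11027} \left(-8284 - 1157835\right)} = \sqrt{29457 + \frac{1}{109} \cdot \frac{1}{11027} \left(-1166119\right)} = \sqrt{29457 - \frac{1166119}{1201943}} = \sqrt{\frac{35404468832}{1201943}} = \frac{4 \sqrt{2659634592583786}}{1201943}$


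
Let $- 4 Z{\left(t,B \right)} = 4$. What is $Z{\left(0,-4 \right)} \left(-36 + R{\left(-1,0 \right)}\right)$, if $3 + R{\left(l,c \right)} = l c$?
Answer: $39$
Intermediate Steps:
$Z{\left(t,B \right)} = -1$ ($Z{\left(t,B \right)} = \left(- \frac{1}{4}\right) 4 = -1$)
$R{\left(l,c \right)} = -3 + c l$ ($R{\left(l,c \right)} = -3 + l c = -3 + c l$)
$Z{\left(0,-4 \right)} \left(-36 + R{\left(-1,0 \right)}\right) = - (-36 + \left(-3 + 0 \left(-1\right)\right)) = - (-36 + \left(-3 + 0\right)) = - (-36 - 3) = \left(-1\right) \left(-39\right) = 39$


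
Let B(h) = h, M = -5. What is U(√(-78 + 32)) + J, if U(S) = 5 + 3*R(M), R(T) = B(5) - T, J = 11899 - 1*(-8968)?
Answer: 20902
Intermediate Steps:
J = 20867 (J = 11899 + 8968 = 20867)
R(T) = 5 - T
U(S) = 35 (U(S) = 5 + 3*(5 - 1*(-5)) = 5 + 3*(5 + 5) = 5 + 3*10 = 5 + 30 = 35)
U(√(-78 + 32)) + J = 35 + 20867 = 20902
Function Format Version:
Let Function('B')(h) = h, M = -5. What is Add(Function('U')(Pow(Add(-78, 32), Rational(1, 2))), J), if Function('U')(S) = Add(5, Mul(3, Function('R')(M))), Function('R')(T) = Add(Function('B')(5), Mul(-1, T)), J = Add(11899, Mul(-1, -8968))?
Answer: 20902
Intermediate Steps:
J = 20867 (J = Add(11899, 8968) = 20867)
Function('R')(T) = Add(5, Mul(-1, T))
Function('U')(S) = 35 (Function('U')(S) = Add(5, Mul(3, Add(5, Mul(-1, -5)))) = Add(5, Mul(3, Add(5, 5))) = Add(5, Mul(3, 10)) = Add(5, 30) = 35)
Add(Function('U')(Pow(Add(-78, 32), Rational(1, 2))), J) = Add(35, 20867) = 20902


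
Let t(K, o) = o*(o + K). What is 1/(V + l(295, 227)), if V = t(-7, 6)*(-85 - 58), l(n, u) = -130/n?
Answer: 59/50596 ≈ 0.0011661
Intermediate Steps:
t(K, o) = o*(K + o)
V = 858 (V = (6*(-7 + 6))*(-85 - 58) = (6*(-1))*(-143) = -6*(-143) = 858)
1/(V + l(295, 227)) = 1/(858 - 130/295) = 1/(858 - 130*1/295) = 1/(858 - 26/59) = 1/(50596/59) = 59/50596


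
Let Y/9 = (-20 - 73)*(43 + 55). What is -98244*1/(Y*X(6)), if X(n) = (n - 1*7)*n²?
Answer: -2729/82026 ≈ -0.033270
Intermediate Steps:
X(n) = n²*(-7 + n) (X(n) = (n - 7)*n² = (-7 + n)*n² = n²*(-7 + n))
Y = -82026 (Y = 9*((-20 - 73)*(43 + 55)) = 9*(-93*98) = 9*(-9114) = -82026)
-98244*1/(Y*X(6)) = -98244*(-1/(2952936*(-7 + 6))) = -98244/((-2952936*(-1))) = -98244/((-82026*(-36))) = -98244/2952936 = -98244*1/2952936 = -2729/82026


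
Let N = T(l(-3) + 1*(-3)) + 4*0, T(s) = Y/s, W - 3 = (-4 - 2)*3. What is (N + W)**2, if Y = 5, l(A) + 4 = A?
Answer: 961/4 ≈ 240.25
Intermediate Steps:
l(A) = -4 + A
W = -15 (W = 3 + (-4 - 2)*3 = 3 - 6*3 = 3 - 18 = -15)
T(s) = 5/s
N = -1/2 (N = 5/((-4 - 3) + 1*(-3)) + 4*0 = 5/(-7 - 3) + 0 = 5/(-10) + 0 = 5*(-1/10) + 0 = -1/2 + 0 = -1/2 ≈ -0.50000)
(N + W)**2 = (-1/2 - 15)**2 = (-31/2)**2 = 961/4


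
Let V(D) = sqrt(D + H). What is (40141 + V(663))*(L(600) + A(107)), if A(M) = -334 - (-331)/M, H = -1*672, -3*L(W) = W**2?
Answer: -516831712387/107 - 38626221*I/107 ≈ -4.8302e+9 - 3.6099e+5*I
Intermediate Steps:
L(W) = -W**2/3
H = -672
A(M) = -334 + 331/M
V(D) = sqrt(-672 + D) (V(D) = sqrt(D - 672) = sqrt(-672 + D))
(40141 + V(663))*(L(600) + A(107)) = (40141 + sqrt(-672 + 663))*(-1/3*600**2 + (-334 + 331/107)) = (40141 + sqrt(-9))*(-1/3*360000 + (-334 + 331*(1/107))) = (40141 + 3*I)*(-120000 + (-334 + 331/107)) = (40141 + 3*I)*(-120000 - 35407/107) = (40141 + 3*I)*(-12875407/107) = -516831712387/107 - 38626221*I/107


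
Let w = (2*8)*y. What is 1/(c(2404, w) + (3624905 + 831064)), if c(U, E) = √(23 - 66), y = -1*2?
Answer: 4455969/19855659729004 - I*√43/19855659729004 ≈ 2.2442e-7 - 3.3026e-13*I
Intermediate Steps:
y = -2
w = -32 (w = (2*8)*(-2) = 16*(-2) = -32)
c(U, E) = I*√43 (c(U, E) = √(-43) = I*√43)
1/(c(2404, w) + (3624905 + 831064)) = 1/(I*√43 + (3624905 + 831064)) = 1/(I*√43 + 4455969) = 1/(4455969 + I*√43)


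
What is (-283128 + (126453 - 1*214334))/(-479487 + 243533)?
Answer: 371009/235954 ≈ 1.5724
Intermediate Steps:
(-283128 + (126453 - 1*214334))/(-479487 + 243533) = (-283128 + (126453 - 214334))/(-235954) = (-283128 - 87881)*(-1/235954) = -371009*(-1/235954) = 371009/235954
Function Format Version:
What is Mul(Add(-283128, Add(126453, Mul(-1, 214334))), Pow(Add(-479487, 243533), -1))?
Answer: Rational(371009, 235954) ≈ 1.5724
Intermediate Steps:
Mul(Add(-283128, Add(126453, Mul(-1, 214334))), Pow(Add(-479487, 243533), -1)) = Mul(Add(-283128, Add(126453, -214334)), Pow(-235954, -1)) = Mul(Add(-283128, -87881), Rational(-1, 235954)) = Mul(-371009, Rational(-1, 235954)) = Rational(371009, 235954)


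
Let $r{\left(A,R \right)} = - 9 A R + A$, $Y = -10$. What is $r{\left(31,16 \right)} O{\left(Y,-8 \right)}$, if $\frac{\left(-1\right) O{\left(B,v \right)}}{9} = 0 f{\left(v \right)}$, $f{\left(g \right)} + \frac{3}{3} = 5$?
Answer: $0$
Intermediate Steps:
$f{\left(g \right)} = 4$ ($f{\left(g \right)} = -1 + 5 = 4$)
$r{\left(A,R \right)} = A - 9 A R$ ($r{\left(A,R \right)} = - 9 A R + A = A - 9 A R$)
$O{\left(B,v \right)} = 0$ ($O{\left(B,v \right)} = - 9 \cdot 0 \cdot 4 = \left(-9\right) 0 = 0$)
$r{\left(31,16 \right)} O{\left(Y,-8 \right)} = 31 \left(1 - 144\right) 0 = 31 \left(-143\right) 0 = \left(-4433\right) 0 = 0$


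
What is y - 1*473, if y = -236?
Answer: -709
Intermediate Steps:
y - 1*473 = -236 - 1*473 = -236 - 473 = -709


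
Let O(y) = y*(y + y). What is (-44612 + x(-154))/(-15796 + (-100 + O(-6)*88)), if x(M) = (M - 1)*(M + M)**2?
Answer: 3687133/2390 ≈ 1542.7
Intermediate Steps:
O(y) = 2*y**2 (O(y) = y*(2*y) = 2*y**2)
x(M) = 4*M**2*(-1 + M) (x(M) = (-1 + M)*(2*M)**2 = (-1 + M)*(4*M**2) = 4*M**2*(-1 + M))
(-44612 + x(-154))/(-15796 + (-100 + O(-6)*88)) = (-44612 + 4*(-154)**2*(-1 - 154))/(-15796 + (-100 + (2*(-6)**2)*88)) = (-44612 + 4*23716*(-155))/(-15796 + (-100 + (2*36)*88)) = (-44612 - 14703920)/(-15796 + (-100 + 72*88)) = -14748532/(-15796 + (-100 + 6336)) = -14748532/(-15796 + 6236) = -14748532/(-9560) = -14748532*(-1/9560) = 3687133/2390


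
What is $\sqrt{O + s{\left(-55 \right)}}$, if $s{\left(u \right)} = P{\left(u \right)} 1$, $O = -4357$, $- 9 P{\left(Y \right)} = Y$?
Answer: $\frac{i \sqrt{39158}}{3} \approx 65.961 i$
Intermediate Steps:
$P{\left(Y \right)} = - \frac{Y}{9}$
$s{\left(u \right)} = - \frac{u}{9}$ ($s{\left(u \right)} = - \frac{u}{9} \cdot 1 = - \frac{u}{9}$)
$\sqrt{O + s{\left(-55 \right)}} = \sqrt{-4357 - - \frac{55}{9}} = \sqrt{-4357 + \frac{55}{9}} = \sqrt{- \frac{39158}{9}} = \frac{i \sqrt{39158}}{3}$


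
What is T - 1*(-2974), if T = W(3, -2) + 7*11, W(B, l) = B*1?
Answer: 3054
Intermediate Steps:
W(B, l) = B
T = 80 (T = 3 + 7*11 = 3 + 77 = 80)
T - 1*(-2974) = 80 - 1*(-2974) = 80 + 2974 = 3054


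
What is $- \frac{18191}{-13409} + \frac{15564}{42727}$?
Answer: $\frac{985944533}{572926343} \approx 1.7209$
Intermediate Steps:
$- \frac{18191}{-13409} + \frac{15564}{42727} = \left(-18191\right) \left(- \frac{1}{13409}\right) + 15564 \cdot \frac{1}{42727} = \frac{18191}{13409} + \frac{15564}{42727} = \frac{985944533}{572926343}$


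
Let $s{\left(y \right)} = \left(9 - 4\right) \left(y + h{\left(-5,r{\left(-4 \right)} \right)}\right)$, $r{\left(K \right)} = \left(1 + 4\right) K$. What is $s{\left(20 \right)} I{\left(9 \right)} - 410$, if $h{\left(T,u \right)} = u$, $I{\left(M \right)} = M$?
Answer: $-410$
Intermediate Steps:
$r{\left(K \right)} = 5 K$
$s{\left(y \right)} = -100 + 5 y$ ($s{\left(y \right)} = \left(9 - 4\right) \left(y + 5 \left(-4\right)\right) = \left(9 - 4\right) \left(y - 20\right) = 5 \left(-20 + y\right) = -100 + 5 y$)
$s{\left(20 \right)} I{\left(9 \right)} - 410 = \left(-100 + 5 \cdot 20\right) 9 - 410 = \left(-100 + 100\right) 9 - 410 = 0 \cdot 9 - 410 = 0 - 410 = -410$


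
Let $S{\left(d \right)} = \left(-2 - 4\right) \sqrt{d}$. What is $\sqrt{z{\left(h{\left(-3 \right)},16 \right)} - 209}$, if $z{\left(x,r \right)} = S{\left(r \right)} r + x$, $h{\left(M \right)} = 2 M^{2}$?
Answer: $5 i \sqrt{23} \approx 23.979 i$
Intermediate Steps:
$S{\left(d \right)} = - 6 \sqrt{d}$ ($S{\left(d \right)} = \left(-2 - 4\right) \sqrt{d} = - 6 \sqrt{d}$)
$z{\left(x,r \right)} = x - 6 r^{\frac{3}{2}}$ ($z{\left(x,r \right)} = - 6 \sqrt{r} r + x = - 6 r^{\frac{3}{2}} + x = x - 6 r^{\frac{3}{2}}$)
$\sqrt{z{\left(h{\left(-3 \right)},16 \right)} - 209} = \sqrt{\left(2 \left(-3\right)^{2} - 6 \cdot 16^{\frac{3}{2}}\right) - 209} = \sqrt{\left(2 \cdot 9 - 384\right) - 209} = \sqrt{\left(18 - 384\right) - 209} = \sqrt{-366 - 209} = \sqrt{-575} = 5 i \sqrt{23}$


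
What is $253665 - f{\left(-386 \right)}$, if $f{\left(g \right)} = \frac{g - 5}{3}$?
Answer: $\frac{761386}{3} \approx 2.538 \cdot 10^{5}$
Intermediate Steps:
$f{\left(g \right)} = - \frac{5}{3} + \frac{g}{3}$ ($f{\left(g \right)} = \frac{-5 + g}{3} = - \frac{5}{3} + \frac{g}{3}$)
$253665 - f{\left(-386 \right)} = 253665 - \left(- \frac{5}{3} + \frac{1}{3} \left(-386\right)\right) = 253665 - \left(- \frac{5}{3} - \frac{386}{3}\right) = 253665 - - \frac{391}{3} = 253665 + \frac{391}{3} = \frac{761386}{3}$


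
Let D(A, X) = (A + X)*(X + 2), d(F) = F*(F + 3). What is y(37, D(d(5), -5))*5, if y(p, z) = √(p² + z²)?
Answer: 5*√12394 ≈ 556.64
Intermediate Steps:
d(F) = F*(3 + F)
D(A, X) = (2 + X)*(A + X) (D(A, X) = (A + X)*(2 + X) = (2 + X)*(A + X))
y(37, D(d(5), -5))*5 = √(37² + ((-5)² + 2*(5*(3 + 5)) + 2*(-5) + (5*(3 + 5))*(-5))²)*5 = √(1369 + (25 + 2*(5*8) - 10 + (5*8)*(-5))²)*5 = √(1369 + (25 + 2*40 - 10 + 40*(-5))²)*5 = √(1369 + (25 + 80 - 10 - 200)²)*5 = √(1369 + (-105)²)*5 = √(1369 + 11025)*5 = √12394*5 = 5*√12394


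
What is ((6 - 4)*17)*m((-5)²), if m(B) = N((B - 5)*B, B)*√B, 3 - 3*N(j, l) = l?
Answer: -3740/3 ≈ -1246.7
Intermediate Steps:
N(j, l) = 1 - l/3
m(B) = √B*(1 - B/3) (m(B) = (1 - B/3)*√B = √B*(1 - B/3))
((6 - 4)*17)*m((-5)²) = ((6 - 4)*17)*(√((-5)²)*(3 - 1*(-5)²)/3) = (2*17)*(√25*(3 - 1*25)/3) = 34*((⅓)*5*(3 - 25)) = 34*((⅓)*5*(-22)) = 34*(-110/3) = -3740/3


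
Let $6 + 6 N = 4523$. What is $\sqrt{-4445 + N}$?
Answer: $\frac{i \sqrt{132918}}{6} \approx 60.763 i$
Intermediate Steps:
$N = \frac{4517}{6}$ ($N = -1 + \frac{1}{6} \cdot 4523 = -1 + \frac{4523}{6} = \frac{4517}{6} \approx 752.83$)
$\sqrt{-4445 + N} = \sqrt{-4445 + \frac{4517}{6}} = \sqrt{- \frac{22153}{6}} = \frac{i \sqrt{132918}}{6}$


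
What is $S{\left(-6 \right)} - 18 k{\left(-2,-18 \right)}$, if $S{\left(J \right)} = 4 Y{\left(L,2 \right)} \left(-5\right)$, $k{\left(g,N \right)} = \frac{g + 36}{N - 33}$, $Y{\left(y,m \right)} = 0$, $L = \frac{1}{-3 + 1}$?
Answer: $12$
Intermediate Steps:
$L = - \frac{1}{2}$ ($L = \frac{1}{-2} = - \frac{1}{2} \approx -0.5$)
$k{\left(g,N \right)} = \frac{36 + g}{-33 + N}$
$S{\left(J \right)} = 0$ ($S{\left(J \right)} = 4 \cdot 0 \left(-5\right) = 0 \left(-5\right) = 0$)
$S{\left(-6 \right)} - 18 k{\left(-2,-18 \right)} = 0 - 18 \frac{36 - 2}{-33 - 18} = 0 - 18 \frac{1}{-51} \cdot 34 = 0 - 18 \left(\left(- \frac{1}{51}\right) 34\right) = 0 - -12 = 0 + 12 = 12$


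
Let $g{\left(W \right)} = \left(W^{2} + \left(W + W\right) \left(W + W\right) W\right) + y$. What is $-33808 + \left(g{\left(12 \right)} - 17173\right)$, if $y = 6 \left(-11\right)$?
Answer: $-43991$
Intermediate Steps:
$y = -66$
$g{\left(W \right)} = -66 + W^{2} + 4 W^{3}$ ($g{\left(W \right)} = \left(W^{2} + \left(W + W\right) \left(W + W\right) W\right) - 66 = \left(W^{2} + 2 W 2 W W\right) - 66 = \left(W^{2} + 4 W^{2} W\right) - 66 = \left(W^{2} + 4 W^{3}\right) - 66 = -66 + W^{2} + 4 W^{3}$)
$-33808 + \left(g{\left(12 \right)} - 17173\right) = -33808 + \left(\left(-66 + 12^{2} + 4 \cdot 12^{3}\right) - 17173\right) = -33808 + \left(\left(-66 + 144 + 4 \cdot 1728\right) - 17173\right) = -33808 + \left(\left(-66 + 144 + 6912\right) - 17173\right) = -33808 + \left(6990 - 17173\right) = -33808 - 10183 = -43991$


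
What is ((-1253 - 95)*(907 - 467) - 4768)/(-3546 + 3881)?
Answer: -597888/335 ≈ -1784.7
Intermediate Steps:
((-1253 - 95)*(907 - 467) - 4768)/(-3546 + 3881) = (-1348*440 - 4768)/335 = (-593120 - 4768)*(1/335) = -597888*1/335 = -597888/335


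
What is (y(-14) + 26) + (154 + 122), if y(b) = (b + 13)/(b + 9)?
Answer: 1511/5 ≈ 302.20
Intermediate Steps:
y(b) = (13 + b)/(9 + b)
(y(-14) + 26) + (154 + 122) = ((13 - 14)/(9 - 14) + 26) + (154 + 122) = (-1/(-5) + 26) + 276 = (-⅕*(-1) + 26) + 276 = (⅕ + 26) + 276 = 131/5 + 276 = 1511/5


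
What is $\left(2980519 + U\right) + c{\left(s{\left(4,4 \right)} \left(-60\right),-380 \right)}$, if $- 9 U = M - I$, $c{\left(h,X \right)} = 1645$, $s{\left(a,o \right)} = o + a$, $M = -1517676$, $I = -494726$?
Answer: $\frac{27862426}{9} \approx 3.0958 \cdot 10^{6}$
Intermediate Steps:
$s{\left(a,o \right)} = a + o$
$U = \frac{1022950}{9}$ ($U = - \frac{-1517676 - -494726}{9} = - \frac{-1517676 + 494726}{9} = \left(- \frac{1}{9}\right) \left(-1022950\right) = \frac{1022950}{9} \approx 1.1366 \cdot 10^{5}$)
$\left(2980519 + U\right) + c{\left(s{\left(4,4 \right)} \left(-60\right),-380 \right)} = \left(2980519 + \frac{1022950}{9}\right) + 1645 = \frac{27847621}{9} + 1645 = \frac{27862426}{9}$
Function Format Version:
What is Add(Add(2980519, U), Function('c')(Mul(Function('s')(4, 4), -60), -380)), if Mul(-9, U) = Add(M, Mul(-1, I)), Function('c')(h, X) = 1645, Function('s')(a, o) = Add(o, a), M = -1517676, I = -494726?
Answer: Rational(27862426, 9) ≈ 3.0958e+6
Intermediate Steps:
Function('s')(a, o) = Add(a, o)
U = Rational(1022950, 9) (U = Mul(Rational(-1, 9), Add(-1517676, Mul(-1, -494726))) = Mul(Rational(-1, 9), Add(-1517676, 494726)) = Mul(Rational(-1, 9), -1022950) = Rational(1022950, 9) ≈ 1.1366e+5)
Add(Add(2980519, U), Function('c')(Mul(Function('s')(4, 4), -60), -380)) = Add(Add(2980519, Rational(1022950, 9)), 1645) = Add(Rational(27847621, 9), 1645) = Rational(27862426, 9)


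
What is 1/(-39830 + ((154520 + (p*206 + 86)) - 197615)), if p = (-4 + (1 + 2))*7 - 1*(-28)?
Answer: -1/78513 ≈ -1.2737e-5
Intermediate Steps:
p = 21 (p = (-4 + 3)*7 + 28 = -1*7 + 28 = -7 + 28 = 21)
1/(-39830 + ((154520 + (p*206 + 86)) - 197615)) = 1/(-39830 + ((154520 + (21*206 + 86)) - 197615)) = 1/(-39830 + ((154520 + (4326 + 86)) - 197615)) = 1/(-39830 + ((154520 + 4412) - 197615)) = 1/(-39830 + (158932 - 197615)) = 1/(-39830 - 38683) = 1/(-78513) = -1/78513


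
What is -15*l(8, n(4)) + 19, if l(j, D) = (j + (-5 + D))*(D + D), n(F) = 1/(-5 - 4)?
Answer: 773/27 ≈ 28.630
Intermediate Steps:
n(F) = -⅑ (n(F) = 1/(-9) = -⅑)
l(j, D) = 2*D*(-5 + D + j) (l(j, D) = (-5 + D + j)*(2*D) = 2*D*(-5 + D + j))
-15*l(8, n(4)) + 19 = -30*(-1)*(-5 - ⅑ + 8)/9 + 19 = -30*(-1)*26/(9*9) + 19 = -15*(-52/81) + 19 = 260/27 + 19 = 773/27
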